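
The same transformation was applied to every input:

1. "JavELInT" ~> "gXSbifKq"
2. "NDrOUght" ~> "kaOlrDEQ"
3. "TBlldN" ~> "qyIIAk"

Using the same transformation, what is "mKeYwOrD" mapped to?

Rule — shift every letter 3 places backward in the alphabet (wrapping around), then flip the case of every letter.
Applying that to "mKeYwOrD" gives "JhBvTlOa".

JhBvTlOa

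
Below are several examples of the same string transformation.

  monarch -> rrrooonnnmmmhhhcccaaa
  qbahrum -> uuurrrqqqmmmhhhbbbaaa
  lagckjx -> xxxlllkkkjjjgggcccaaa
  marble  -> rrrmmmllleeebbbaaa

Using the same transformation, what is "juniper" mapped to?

uuurrrpppnnnjjjiiieee

Rule — sort the characters into reverse alphabetical order, then repeat every character 3 times.
"juniper" → "urpnjie" → "uuurrrpppnnnjjjiiieee".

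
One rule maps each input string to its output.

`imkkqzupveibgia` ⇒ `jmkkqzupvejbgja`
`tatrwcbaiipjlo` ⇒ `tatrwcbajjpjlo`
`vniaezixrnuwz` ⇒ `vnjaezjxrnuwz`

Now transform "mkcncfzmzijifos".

mkcncfzmzjjjfos

The pattern: replace every "i" with "j".
Doing the same to "mkcncfzmzijifos": "mkcncfzmzjjjfos".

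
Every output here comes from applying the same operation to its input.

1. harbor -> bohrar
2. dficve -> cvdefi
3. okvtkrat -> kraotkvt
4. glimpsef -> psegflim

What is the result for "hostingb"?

The rule is to swap the first and last characters, then swap the front and back halves of the string.
For "hostingb", step one produces "bostingh"; step two turns that into "inghbost".

inghbost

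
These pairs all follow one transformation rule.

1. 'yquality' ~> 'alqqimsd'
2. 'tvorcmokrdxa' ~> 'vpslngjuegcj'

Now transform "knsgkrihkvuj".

The transformation: shift every letter 8 places backward in the alphabet (wrapping around), then move the last 3 characters to the front (rotate right by 3).
"knsgkrihkvuj" → "nmbcfkycjazc".

nmbcfkycjazc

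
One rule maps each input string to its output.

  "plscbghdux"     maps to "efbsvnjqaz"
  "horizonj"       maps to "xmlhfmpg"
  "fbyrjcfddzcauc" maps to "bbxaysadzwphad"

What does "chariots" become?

Rule — shift every letter 2 places backward in the alphabet (wrapping around), then swap the front and back halves of the string.
Applying both steps to "chariots": "afypgmrq", then "gmrqafyp".

gmrqafyp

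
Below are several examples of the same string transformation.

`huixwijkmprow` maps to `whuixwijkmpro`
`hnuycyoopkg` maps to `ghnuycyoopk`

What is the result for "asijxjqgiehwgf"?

The transformation: move the last character to the front.
On "asijxjqgiehwgf" that produces "fasijxjqgiehwg".

fasijxjqgiehwg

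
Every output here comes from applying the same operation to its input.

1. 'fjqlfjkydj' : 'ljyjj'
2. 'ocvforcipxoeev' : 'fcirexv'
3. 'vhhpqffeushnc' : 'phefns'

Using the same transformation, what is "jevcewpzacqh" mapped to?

cezwhc

The pattern: keep every other character starting from the second (positions 2nd, 4th, 6th, ...), then swap each adjacent pair of characters (1↔2, 3↔4, ...).
Starting from "jevcewpzacqh": after the first operation, "ecwzch"; after the second, "cezwhc".
(Check on "ocvforcipxoeev": → "cfrixev" → "fcirexv" ✓)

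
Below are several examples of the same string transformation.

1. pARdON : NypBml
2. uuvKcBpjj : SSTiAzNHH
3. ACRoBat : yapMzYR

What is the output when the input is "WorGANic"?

In each case the input is transformed by: shift every letter 2 places backward in the alphabet (wrapping around), then flip the case of every letter.
For "WorGANic", step one produces "UmpEYLga"; step two turns that into "uMPeylGA".

uMPeylGA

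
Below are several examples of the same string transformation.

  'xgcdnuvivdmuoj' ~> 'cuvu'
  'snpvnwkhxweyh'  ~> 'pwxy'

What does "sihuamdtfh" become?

The transformation: keep one character in every 3, starting at position 3 (positions 3rd, 6th, 9th, ...).
"sihuamdtfh" → "hmf".

hmf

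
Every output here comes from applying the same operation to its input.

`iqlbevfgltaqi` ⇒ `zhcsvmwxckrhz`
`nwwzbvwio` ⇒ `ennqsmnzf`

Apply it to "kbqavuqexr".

The rule is to shift every letter 9 places backward in the alphabet (wrapping around).
Doing the same to "kbqavuqexr": "bshrmlhvoi".

bshrmlhvoi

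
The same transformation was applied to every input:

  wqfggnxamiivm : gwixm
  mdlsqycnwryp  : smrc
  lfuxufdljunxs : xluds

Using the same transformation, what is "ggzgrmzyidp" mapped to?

The pattern: keep one character in every 3, starting at position 1 (positions 1st, 4th, 7th, ...), then swap each adjacent pair of characters (1↔2, 3↔4, ...).
Starting from "ggzgrmzyidp": after the first operation, "ggzd"; after the second, "ggdz".

ggdz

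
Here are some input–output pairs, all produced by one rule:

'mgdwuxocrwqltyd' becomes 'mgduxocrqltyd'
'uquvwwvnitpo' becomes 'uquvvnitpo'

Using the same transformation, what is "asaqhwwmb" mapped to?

asaqhmb

What's happening: remove every "w".
Doing the same to "asaqhwwmb": "asaqhmb".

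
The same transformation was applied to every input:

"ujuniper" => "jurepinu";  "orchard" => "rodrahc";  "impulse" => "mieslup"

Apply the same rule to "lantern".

The pattern: move the first 2 characters to the end (rotate left by 2), then reverse the string.
On "lantern": the first step gives "nternla", and the second then gives "alnretn".

alnretn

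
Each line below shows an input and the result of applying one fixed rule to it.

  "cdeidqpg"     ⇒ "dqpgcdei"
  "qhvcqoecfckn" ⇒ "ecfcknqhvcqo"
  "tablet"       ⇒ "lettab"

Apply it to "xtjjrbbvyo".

The pattern: swap the front and back halves of the string.
Doing the same to "xtjjrbbvyo": "bbvyoxtjjr".

bbvyoxtjjr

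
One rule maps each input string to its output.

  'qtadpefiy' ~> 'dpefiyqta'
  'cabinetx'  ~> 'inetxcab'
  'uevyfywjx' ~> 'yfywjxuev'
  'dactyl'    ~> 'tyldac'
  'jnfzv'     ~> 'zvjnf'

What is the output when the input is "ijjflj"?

The rule is to move the first 3 characters to the end (rotate left by 3).
On "ijjflj" that produces "fljijj".

fljijj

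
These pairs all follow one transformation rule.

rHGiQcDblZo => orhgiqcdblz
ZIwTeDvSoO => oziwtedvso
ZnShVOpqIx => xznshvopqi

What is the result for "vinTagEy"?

In each case the input is transformed by: move the last character to the front, then convert every letter to lowercase.
Starting from "vinTagEy": after the first operation, "yvinTagE"; after the second, "yvintage".

yvintage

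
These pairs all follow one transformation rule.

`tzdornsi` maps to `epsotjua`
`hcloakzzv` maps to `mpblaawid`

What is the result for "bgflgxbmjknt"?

The rule is to move the first 2 characters to the end (rotate left by 2), then shift every letter 1 place forward in the alphabet (wrapping around).
For "bgflgxbmjknt" the result is "gmhycnklouch".

gmhycnklouch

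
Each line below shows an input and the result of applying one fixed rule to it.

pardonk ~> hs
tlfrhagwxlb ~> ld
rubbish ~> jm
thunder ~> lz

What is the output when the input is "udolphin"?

In each case the input is transformed by: shift every letter 8 places backward in the alphabet (wrapping around), then keep only the first 2 characters.
"udolphin" → "mvgdhzaf" → "mv".
(Check on "thunder": → "lzmfvwj" → "lz" ✓)

mv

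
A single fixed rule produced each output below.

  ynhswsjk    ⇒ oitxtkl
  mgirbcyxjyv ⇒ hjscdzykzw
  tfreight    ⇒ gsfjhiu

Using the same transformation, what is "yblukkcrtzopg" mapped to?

Rule — delete the first character, then shift every letter 1 place forward in the alphabet (wrapping around).
On "yblukkcrtzopg": the first step gives "blukkcrtzopg", and the second then gives "cmvlldsuapqh".

cmvlldsuapqh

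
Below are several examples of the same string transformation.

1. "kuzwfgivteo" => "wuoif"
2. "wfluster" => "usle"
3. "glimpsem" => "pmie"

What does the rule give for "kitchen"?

nie

The rule is to sort the characters into reverse alphabetical order, then keep every other character starting from the second (positions 2nd, 4th, 6th, ...).
Working it through for "kitchen": intermediate "tnkihec", final "nie".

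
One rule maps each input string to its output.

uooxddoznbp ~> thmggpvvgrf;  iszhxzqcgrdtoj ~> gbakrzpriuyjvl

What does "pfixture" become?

Rule — move the last 2 characters to the front (rotate right by 2), then shift every letter 8 places backward in the alphabet (wrapping around).
Starting from "pfixture": after the first operation, "repfixtu"; after the second, "jwhxaplm".
(Check on "uooxddoznbp": → "bpuooxddozn" → "thmggpvvgrf" ✓)

jwhxaplm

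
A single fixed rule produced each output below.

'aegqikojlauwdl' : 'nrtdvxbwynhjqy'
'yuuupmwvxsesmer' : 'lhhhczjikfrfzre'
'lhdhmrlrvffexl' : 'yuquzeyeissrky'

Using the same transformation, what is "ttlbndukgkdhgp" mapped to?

ggyoaqhxtxqutc

The pattern: shift every letter 13 places forward in the alphabet (wrapping around) — i.e. ROT13.
Doing the same to "ttlbndukgkdhgp": "ggyoaqhxtxqutc".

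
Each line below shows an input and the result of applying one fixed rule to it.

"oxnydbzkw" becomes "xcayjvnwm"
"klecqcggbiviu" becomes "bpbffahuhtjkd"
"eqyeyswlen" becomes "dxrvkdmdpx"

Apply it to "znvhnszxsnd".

Rule — move the first 3 characters to the end (rotate left by 3), then shift every letter 1 place backward in the alphabet (wrapping around).
"znvhnszxsnd" → "hnszxsndznv" → "gmrywrmcymu".

gmrywrmcymu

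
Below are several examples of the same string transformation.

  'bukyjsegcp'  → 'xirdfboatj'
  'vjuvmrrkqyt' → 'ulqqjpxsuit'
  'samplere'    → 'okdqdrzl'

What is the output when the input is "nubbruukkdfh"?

Looking at the pairs, the operation is to shift every letter 1 place backward in the alphabet (wrapping around), then move the first 3 characters to the end (rotate left by 3).
"nubbruukkdfh" → "mtaaqttjjceg" → "aqttjjcegmta".

aqttjjcegmta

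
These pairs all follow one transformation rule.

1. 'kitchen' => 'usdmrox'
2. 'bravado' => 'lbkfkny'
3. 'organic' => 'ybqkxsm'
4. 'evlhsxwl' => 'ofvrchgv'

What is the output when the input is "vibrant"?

fslbkxd

Each output is the input with this applied: shift every letter 10 places forward in the alphabet (wrapping around).
"vibrant" → "fslbkxd".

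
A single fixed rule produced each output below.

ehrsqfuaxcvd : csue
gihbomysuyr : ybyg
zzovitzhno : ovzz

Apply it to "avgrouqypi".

In each case the input is transformed by: keep one character in every 3, starting at position 1 (positions 1st, 4th, 7th, ...), then swap the first and last characters.
For "avgrouqypi", step one produces "arqi"; step two turns that into "irqa".
(Check on "ehrsqfuaxcvd": → "esuc" → "csue" ✓)

irqa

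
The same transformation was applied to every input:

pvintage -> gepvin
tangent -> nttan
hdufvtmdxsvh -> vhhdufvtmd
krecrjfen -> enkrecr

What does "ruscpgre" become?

The transformation: move the last 2 characters to the front (rotate right by 2), then delete the last 2 characters.
For "ruscpgre", step one produces "reruscpg"; step two turns that into "rerusc".

rerusc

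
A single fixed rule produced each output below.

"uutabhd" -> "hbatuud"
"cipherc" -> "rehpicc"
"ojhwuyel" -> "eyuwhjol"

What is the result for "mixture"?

Rule — reverse the string, then move the first character to the end.
"mixture" → "erutxim" → "rutxime".

rutxime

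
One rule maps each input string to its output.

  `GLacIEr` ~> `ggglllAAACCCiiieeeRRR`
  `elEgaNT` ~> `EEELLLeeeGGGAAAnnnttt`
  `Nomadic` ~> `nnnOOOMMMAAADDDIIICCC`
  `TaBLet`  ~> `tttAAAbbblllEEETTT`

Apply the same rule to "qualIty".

The pattern: repeat every character 3 times, then flip the case of every letter.
For "qualIty" the result is "QQQUUUAAALLLiiiTTTYYY".

QQQUUUAAALLLiiiTTTYYY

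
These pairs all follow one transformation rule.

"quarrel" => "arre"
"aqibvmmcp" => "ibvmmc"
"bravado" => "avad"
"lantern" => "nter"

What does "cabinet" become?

What's happening: move the last character to the front, then delete the first 3 characters.
Starting from "cabinet": after the first operation, "tcabine"; after the second, "bine".

bine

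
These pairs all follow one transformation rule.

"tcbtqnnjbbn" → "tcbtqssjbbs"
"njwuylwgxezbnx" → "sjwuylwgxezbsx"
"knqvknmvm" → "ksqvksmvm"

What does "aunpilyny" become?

Looking at the pairs, the operation is to replace every "n" with "s".
So "aunpilyny" becomes "auspilysy".

auspilysy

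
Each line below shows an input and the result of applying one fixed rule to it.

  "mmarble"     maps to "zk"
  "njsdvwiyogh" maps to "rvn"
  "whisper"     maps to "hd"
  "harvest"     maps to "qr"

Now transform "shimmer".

Rule — shift every letter 1 place backward in the alphabet (wrapping around), then keep one character in every 3, starting at position 3 (positions 3rd, 6th, 9th, ...).
For "shimmer", step one produces "rghlldq"; step two turns that into "hd".

hd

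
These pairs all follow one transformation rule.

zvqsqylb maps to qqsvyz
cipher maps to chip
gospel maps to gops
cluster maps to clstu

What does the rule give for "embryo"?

The rule is to delete the last 2 characters, then sort the characters into alphabetical order.
Applying both steps to "embryo": "embr", then "bemr".

bemr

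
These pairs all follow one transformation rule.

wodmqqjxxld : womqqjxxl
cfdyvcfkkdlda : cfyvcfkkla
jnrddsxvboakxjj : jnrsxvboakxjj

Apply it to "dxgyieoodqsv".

xgyieooqsv

Each output is the input with this applied: remove every "d".
So "dxgyieoodqsv" becomes "xgyieooqsv".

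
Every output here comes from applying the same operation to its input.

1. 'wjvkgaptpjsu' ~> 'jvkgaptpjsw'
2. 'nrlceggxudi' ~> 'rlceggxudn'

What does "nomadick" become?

omadicn

The pattern: delete the last character, then move the first character to the end.
On "nomadick": the first step gives "nomadic", and the second then gives "omadicn".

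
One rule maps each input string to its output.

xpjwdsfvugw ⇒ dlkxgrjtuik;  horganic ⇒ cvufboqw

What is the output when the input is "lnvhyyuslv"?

bzvjmmgijz

The rule is to swap each adjacent pair of characters (1↔2, 3↔4, ...), then shift every letter 12 places backward in the alphabet (wrapping around).
Working it through for "lnvhyyuslv": intermediate "nlhvyysuvl", final "bzvjmmgijz".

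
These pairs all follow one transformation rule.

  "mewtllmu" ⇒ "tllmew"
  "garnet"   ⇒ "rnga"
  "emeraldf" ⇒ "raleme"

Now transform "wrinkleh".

The transformation: delete the last 2 characters, then swap the front and back halves of the string.
Applying both steps to "wrinkleh": "wrinkl", then "nklwri".

nklwri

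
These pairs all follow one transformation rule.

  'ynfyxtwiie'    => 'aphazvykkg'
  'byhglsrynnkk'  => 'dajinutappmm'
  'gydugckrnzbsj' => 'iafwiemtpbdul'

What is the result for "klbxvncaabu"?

mndzxpeccdw

The pattern: shift every letter 2 places forward in the alphabet (wrapping around).
For "klbxvncaabu" the result is "mndzxpeccdw".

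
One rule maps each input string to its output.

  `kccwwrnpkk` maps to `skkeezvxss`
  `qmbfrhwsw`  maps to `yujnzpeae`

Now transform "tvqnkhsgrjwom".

bdyvspaozrewu

In each case the input is transformed by: shift every letter 8 places forward in the alphabet (wrapping around).
Applying that to "tvqnkhsgrjwom" gives "bdyvspaozrewu".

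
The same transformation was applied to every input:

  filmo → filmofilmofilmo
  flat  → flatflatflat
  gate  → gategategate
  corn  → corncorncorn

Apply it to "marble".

marblemarblemarble

The rule is to write the whole string 3 times in a row.
On "marble" that produces "marblemarblemarble".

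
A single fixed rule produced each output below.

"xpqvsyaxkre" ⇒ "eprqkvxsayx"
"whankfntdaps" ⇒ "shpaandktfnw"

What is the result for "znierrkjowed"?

dneiweorjrkz

In each case the input is transformed by: take characters alternately from the front and the back (1st, last, 2nd, 2nd-last, ...), then move the first character to the end.
Working it through for "znierrkjowed": intermediate "zdneiweorjrk", final "dneiweorjrkz".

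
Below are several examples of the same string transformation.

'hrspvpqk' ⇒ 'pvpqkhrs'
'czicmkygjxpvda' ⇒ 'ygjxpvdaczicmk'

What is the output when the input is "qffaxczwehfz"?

czwehfzqffax

The transformation: move the last character to the front, then swap the front and back halves of the string.
Working it through for "qffaxczwehfz": intermediate "zqffaxczwehf", final "czwehfzqffax".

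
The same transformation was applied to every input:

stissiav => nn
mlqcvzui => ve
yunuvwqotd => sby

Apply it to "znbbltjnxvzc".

gych

The pattern: keep one character in every 3, starting at position 3 (positions 3rd, 6th, 9th, ...), then shift every letter 5 places forward in the alphabet (wrapping around).
Applying both steps to "znbbltjnxvzc": "btxc", then "gych".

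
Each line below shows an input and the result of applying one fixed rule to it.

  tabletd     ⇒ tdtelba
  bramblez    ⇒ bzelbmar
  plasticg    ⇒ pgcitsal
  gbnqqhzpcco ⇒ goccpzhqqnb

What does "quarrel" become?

qlerrau

The transformation: reverse the string, then move the last character to the front.
Starting from "quarrel": after the first operation, "lerrauq"; after the second, "qlerrau".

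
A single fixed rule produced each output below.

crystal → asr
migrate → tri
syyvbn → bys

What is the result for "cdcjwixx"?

Looking at the pairs, the operation is to reverse the string, then keep every other character starting from the second (positions 2nd, 4th, 6th, ...).
Applying both steps to "cdcjwixx": "xxiwjcdc", then "xwcc".

xwcc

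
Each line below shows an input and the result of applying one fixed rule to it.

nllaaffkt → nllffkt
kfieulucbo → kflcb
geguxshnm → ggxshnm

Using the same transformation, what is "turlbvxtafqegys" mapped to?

Rule — remove every vowel.
Applying that to "turlbvxtafqegys" gives "trlbvxtfqgys".

trlbvxtfqgys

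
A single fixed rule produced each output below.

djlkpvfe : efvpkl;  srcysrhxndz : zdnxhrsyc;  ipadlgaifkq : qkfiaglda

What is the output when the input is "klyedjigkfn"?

nfkgijdey

The rule is to reverse the string, then delete the last 2 characters.
Working it through for "klyedjigkfn": intermediate "nfkgijdeylk", final "nfkgijdey".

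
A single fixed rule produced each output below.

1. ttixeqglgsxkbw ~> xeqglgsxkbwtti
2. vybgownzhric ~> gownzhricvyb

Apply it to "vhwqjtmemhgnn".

qjtmemhgnnvhw

The transformation: move the first 3 characters to the end (rotate left by 3).
So "vhwqjtmemhgnn" becomes "qjtmemhgnnvhw".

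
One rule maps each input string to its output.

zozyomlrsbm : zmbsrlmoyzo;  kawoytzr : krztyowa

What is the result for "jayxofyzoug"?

Looking at the pairs, the operation is to reverse the string, then move the last character to the front.
Applying both steps to "jayxofyzoug": "guozyfoxyaj", then "jguozyfoxya".

jguozyfoxya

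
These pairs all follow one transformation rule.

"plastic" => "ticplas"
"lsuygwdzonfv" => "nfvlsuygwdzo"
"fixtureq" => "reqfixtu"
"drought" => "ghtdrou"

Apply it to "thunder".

derthun

What's happening: move the last 3 characters to the front (rotate right by 3).
Doing the same to "thunder": "derthun".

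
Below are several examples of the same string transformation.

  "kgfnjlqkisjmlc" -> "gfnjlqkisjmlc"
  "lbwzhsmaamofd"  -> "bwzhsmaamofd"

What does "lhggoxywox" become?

hggoxywox

What's happening: delete the first character.
Doing the same to "lhggoxywox": "hggoxywox".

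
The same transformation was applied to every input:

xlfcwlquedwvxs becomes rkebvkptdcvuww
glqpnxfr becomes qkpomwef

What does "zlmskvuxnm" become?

Each output is the input with this applied: swap the first and last characters, then shift every letter 1 place backward in the alphabet (wrapping around).
For "zlmskvuxnm", step one produces "mlmskvuxnz"; step two turns that into "lklrjutwmy".

lklrjutwmy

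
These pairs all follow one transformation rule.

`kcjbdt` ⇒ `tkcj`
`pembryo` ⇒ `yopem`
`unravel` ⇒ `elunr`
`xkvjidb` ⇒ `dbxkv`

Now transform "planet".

What's happening: move the first 3 characters to the end (rotate left by 3), then delete the first 2 characters.
On "planet" that produces "tpla".
(Check on "kcjbdt": → "bdtkcj" → "tkcj" ✓)

tpla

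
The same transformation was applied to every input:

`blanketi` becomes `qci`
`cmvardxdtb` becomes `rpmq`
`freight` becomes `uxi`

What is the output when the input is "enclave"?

tat

In each case the input is transformed by: keep one character in every 3, starting at position 1 (positions 1st, 4th, 7th, ...), then shift every letter 11 places backward in the alphabet (wrapping around).
Applying both steps to "enclave": "ele", then "tat".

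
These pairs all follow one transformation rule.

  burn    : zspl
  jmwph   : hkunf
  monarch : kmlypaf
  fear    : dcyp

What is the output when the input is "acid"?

The transformation: shift every letter 2 places backward in the alphabet (wrapping around).
So "acid" becomes "yagb".

yagb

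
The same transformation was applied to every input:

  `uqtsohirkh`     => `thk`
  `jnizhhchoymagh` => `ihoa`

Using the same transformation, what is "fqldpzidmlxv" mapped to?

Rule — keep one character in every 3, starting at position 3 (positions 3rd, 6th, 9th, ...).
Doing the same to "fqldpzidmlxv": "lzmv".

lzmv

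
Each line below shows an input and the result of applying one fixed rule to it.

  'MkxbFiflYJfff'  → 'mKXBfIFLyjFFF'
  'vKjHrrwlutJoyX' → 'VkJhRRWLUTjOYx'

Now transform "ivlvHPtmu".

The pattern: flip the case of every letter.
Applying that to "ivlvHPtmu" gives "IVLVhpTMU".

IVLVhpTMU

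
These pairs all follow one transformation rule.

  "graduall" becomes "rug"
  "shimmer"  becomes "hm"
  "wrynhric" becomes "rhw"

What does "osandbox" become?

sdo

In each case the input is transformed by: swap the first and last characters, then keep one character in every 3, starting at position 2 (positions 2nd, 5th, 8th, ...).
On "osandbox": the first step gives "xsandboo", and the second then gives "sdo".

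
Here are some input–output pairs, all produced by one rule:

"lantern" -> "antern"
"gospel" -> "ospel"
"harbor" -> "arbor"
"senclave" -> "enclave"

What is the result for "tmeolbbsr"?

The pattern: delete the first character.
For "tmeolbbsr" the result is "meolbbsr".

meolbbsr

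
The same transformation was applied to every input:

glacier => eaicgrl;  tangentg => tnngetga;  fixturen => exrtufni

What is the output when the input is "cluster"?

Each output is the input with this applied: take characters alternately from the front and the back (1st, last, 2nd, 2nd-last, ...), then move the first 3 characters to the end (rotate left by 3).
"cluster" → "crleuts" → "eutscrl".

eutscrl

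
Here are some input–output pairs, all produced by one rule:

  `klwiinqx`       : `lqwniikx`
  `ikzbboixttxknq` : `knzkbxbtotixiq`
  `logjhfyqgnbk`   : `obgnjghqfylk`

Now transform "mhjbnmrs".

hrjmbnms

Rule — take characters alternately from the front and the back (1st, last, 2nd, 2nd-last, ...), then move the first 2 characters to the end (rotate left by 2).
For "mhjbnmrs", step one produces "mshrjmbn"; step two turns that into "hrjmbnms".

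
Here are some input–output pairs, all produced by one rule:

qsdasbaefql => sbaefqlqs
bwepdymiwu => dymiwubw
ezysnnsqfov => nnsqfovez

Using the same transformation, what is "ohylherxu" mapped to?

herxuoh

Rule — move the first 2 characters to the end (rotate left by 2), then delete the first 2 characters.
Applying both steps to "ohylherxu": "ylherxuoh", then "herxuoh".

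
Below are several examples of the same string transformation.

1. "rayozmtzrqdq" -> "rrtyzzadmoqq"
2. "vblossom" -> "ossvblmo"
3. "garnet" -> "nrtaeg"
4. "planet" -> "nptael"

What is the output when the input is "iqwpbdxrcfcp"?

Each output is the input with this applied: sort the characters into alphabetical order, then swap the front and back halves of the string.
On "iqwpbdxrcfcp": the first step gives "bccdfippqrwx", and the second then gives "ppqrwxbccdfi".
(Check on "garnet": → "aegnrt" → "nrtaeg" ✓)

ppqrwxbccdfi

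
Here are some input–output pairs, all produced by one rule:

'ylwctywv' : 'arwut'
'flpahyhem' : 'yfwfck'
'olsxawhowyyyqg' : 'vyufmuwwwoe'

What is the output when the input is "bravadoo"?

tybmm

The rule is to delete the first 3 characters, then shift every letter 2 places backward in the alphabet (wrapping around).
Starting from "bravadoo": after the first operation, "vadoo"; after the second, "tybmm".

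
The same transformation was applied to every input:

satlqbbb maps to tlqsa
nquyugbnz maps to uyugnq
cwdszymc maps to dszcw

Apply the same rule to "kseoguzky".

eoguks

In each case the input is transformed by: delete the last 3 characters, then move the first 2 characters to the end (rotate left by 2).
"kseoguzky" → "kseogu" → "eoguks".
(Check on "cwdszymc": → "cwdsz" → "dszcw" ✓)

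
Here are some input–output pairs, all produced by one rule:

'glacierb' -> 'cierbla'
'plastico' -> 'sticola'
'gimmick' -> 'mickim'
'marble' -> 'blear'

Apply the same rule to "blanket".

nketla

The transformation: delete the first character, then move the first 2 characters to the end (rotate left by 2).
On "blanket": the first step gives "lanket", and the second then gives "nketla".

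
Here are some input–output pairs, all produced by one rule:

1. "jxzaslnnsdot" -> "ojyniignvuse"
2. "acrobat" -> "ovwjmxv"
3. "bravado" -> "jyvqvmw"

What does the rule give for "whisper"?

Looking at the pairs, the operation is to shift every letter 5 places backward in the alphabet (wrapping around), then reverse the string.
For "whisper" the result is "mzkndcr".

mzkndcr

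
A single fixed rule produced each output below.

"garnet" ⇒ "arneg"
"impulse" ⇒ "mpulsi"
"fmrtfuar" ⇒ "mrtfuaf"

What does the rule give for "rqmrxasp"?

qmrxasr

The transformation: delete the last character, then move the first character to the end.
On "rqmrxasp": the first step gives "rqmrxas", and the second then gives "qmrxasr".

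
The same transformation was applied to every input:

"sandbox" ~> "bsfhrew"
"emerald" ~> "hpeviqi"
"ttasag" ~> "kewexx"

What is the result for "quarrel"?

Looking at the pairs, the operation is to reverse the string, then shift every letter 4 places forward in the alphabet (wrapping around).
On "quarrel" that produces "pivveyu".

pivveyu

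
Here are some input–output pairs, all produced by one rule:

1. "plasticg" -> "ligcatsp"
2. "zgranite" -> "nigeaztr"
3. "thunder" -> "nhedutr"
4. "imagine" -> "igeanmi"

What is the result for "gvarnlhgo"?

What's happening: sort the characters into reverse alphabetical order, then move the first 3 characters to the end (rotate left by 3).
For "gvarnlhgo", step one produces "vronlhgga"; step two turns that into "nlhggavro".

nlhggavro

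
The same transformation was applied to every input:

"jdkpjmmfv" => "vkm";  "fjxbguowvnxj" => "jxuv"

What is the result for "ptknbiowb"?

bki

The rule is to keep one character in every 3, starting at position 3 (positions 3rd, 6th, 9th, ...), then move the last character to the front.
Applying both steps to "ptknbiowb": "kib", then "bki".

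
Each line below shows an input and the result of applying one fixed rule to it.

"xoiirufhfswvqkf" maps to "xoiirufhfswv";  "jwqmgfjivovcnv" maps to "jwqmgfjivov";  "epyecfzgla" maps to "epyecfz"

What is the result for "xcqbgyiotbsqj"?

What's happening: delete the last 3 characters.
On "xcqbgyiotbsqj" that produces "xcqbgyiotb".

xcqbgyiotb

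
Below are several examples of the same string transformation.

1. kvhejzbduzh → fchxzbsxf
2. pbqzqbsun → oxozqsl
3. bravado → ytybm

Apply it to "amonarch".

Rule — delete the first 2 characters, then shift every letter 2 places backward in the alphabet (wrapping around).
Working it through for "amonarch": intermediate "onarch", final "mlypaf".

mlypaf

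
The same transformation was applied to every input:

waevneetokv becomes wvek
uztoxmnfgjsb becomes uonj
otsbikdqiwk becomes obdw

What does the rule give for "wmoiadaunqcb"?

What's happening: keep one character in every 3, starting at position 1 (positions 1st, 4th, 7th, ...).
"wmoiadaunqcb" → "wiaq".

wiaq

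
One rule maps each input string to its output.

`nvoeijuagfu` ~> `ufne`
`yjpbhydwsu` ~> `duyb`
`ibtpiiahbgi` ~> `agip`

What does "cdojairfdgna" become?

The pattern: keep one character in every 3, starting at position 1 (positions 1st, 4th, 7th, ...), then move the last 2 characters to the front (rotate right by 2).
For "cdojairfdgna", step one produces "cjrg"; step two turns that into "rgcj".

rgcj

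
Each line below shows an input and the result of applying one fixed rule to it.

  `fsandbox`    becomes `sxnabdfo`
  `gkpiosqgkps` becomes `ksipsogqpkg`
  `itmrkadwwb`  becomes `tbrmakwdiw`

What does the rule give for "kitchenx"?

ixctehkn

The transformation: swap the first and last characters, then swap each adjacent pair of characters (1↔2, 3↔4, ...).
Starting from "kitchenx": after the first operation, "xitchenk"; after the second, "ixctehkn".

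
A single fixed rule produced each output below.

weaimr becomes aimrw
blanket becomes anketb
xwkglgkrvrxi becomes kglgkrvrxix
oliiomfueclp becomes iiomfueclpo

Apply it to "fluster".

usterf

Rule — move the first 2 characters to the end (rotate left by 2), then delete the last character.
On "fluster": the first step gives "usterfl", and the second then gives "usterf".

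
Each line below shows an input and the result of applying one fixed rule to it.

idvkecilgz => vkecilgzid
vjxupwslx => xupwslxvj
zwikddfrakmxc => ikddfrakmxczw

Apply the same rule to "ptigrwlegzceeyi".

igrwlegzceeyipt

The transformation: move the first 2 characters to the end (rotate left by 2).
Applying that to "ptigrwlegzceeyi" gives "igrwlegzceeyipt".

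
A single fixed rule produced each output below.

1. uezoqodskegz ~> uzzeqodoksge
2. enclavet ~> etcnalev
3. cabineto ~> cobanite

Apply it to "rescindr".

rrseicdn

The rule is to move the last character to the front, then swap each adjacent pair of characters (1↔2, 3↔4, ...).
For "rescindr", step one produces "rrescind"; step two turns that into "rrseicdn".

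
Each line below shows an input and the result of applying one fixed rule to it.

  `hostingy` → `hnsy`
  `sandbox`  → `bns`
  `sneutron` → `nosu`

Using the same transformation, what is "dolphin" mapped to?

Rule — sort the characters into alphabetical order, then keep every other character starting from the second (positions 2nd, 4th, 6th, ...).
Applying both steps to "dolphin": "dhilnop", then "hlo".

hlo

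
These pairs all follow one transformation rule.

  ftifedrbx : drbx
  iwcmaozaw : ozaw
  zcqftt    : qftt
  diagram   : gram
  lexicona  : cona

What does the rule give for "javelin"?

elin

In each case the input is transformed by: keep only the last 4 characters.
Applying that to "javelin" gives "elin".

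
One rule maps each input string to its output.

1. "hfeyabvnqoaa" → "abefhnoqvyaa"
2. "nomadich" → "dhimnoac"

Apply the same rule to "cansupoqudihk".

dhiknopqsuuac

In each case the input is transformed by: sort the characters into alphabetical order, then move the first 2 characters to the end (rotate left by 2).
Working it through for "cansupoqudihk": intermediate "acdhiknopqsuu", final "dhiknopqsuuac".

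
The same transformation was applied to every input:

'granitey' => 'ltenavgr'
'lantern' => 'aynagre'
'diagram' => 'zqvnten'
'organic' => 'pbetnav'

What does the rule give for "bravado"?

boeninq

The transformation: shift every letter 13 places forward in the alphabet (wrapping around) — i.e. ROT13, then move the last character to the front.
Working it through for "bravado": intermediate "oeninqb", final "boeninq".
(Check on "diagram": → "qvntenz" → "zqvnten" ✓)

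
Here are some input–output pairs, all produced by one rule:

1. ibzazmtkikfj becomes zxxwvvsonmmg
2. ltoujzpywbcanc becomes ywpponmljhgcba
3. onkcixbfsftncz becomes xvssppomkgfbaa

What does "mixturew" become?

zvrkjhge

Each output is the input with this applied: shift every letter 13 places forward in the alphabet (wrapping around) — i.e. ROT13, then sort the characters into reverse alphabetical order.
"mixturew" → "zvkgherj" → "zvrkjhge".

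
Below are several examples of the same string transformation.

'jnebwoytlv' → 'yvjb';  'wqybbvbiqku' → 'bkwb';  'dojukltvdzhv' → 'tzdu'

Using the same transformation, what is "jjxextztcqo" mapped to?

zqje

Rule — keep one character in every 3, starting at position 1 (positions 1st, 4th, 7th, ...), then swap the front and back halves of the string.
Starting from "jjxextztcqo": after the first operation, "jezq"; after the second, "zqje".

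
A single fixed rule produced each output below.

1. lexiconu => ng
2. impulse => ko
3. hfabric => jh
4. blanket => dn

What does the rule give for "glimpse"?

Each output is the input with this applied: shift every letter 2 places forward in the alphabet (wrapping around), then keep only the first 2 characters.
So "glimpse" becomes "in".

in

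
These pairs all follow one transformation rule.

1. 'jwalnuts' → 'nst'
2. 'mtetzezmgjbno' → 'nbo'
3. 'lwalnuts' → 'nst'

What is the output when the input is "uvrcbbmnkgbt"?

ktb

The pattern: swap each adjacent pair of characters (1↔2, 3↔4, ...), then keep only the last 3 characters.
Working it through for "uvrcbbmnkgbt": intermediate "vucrbbnmgktb", final "ktb".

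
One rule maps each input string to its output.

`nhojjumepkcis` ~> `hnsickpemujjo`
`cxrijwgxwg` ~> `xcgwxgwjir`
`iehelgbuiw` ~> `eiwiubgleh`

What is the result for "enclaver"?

In each case the input is transformed by: reverse the string, then move the last 2 characters to the front (rotate right by 2).
For "enclaver" the result is "nerevalc".

nerevalc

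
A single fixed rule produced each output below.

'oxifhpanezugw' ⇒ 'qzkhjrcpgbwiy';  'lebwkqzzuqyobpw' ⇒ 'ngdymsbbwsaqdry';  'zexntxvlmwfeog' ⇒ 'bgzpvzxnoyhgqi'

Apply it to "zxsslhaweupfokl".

bzuunjcygwrhqmn

The pattern: shift every letter 2 places forward in the alphabet (wrapping around).
Applying that to "zxsslhaweupfokl" gives "bzuunjcygwrhqmn".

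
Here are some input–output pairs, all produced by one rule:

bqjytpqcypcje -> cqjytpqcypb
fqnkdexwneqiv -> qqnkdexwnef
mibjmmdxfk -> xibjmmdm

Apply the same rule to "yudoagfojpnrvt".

In each case the input is transformed by: delete the last 2 characters, then swap the first and last characters.
"yudoagfojpnrvt" → "yudoagfojpnr" → "rudoagfojpny".

rudoagfojpny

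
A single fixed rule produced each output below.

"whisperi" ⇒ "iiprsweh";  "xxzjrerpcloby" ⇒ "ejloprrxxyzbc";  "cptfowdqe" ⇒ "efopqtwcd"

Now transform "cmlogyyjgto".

gjlmootyycg

What's happening: sort the characters into alphabetical order, then move the first 2 characters to the end (rotate left by 2).
On "cmlogyyjgto": the first step gives "cggjlmootyy", and the second then gives "gjlmootyycg".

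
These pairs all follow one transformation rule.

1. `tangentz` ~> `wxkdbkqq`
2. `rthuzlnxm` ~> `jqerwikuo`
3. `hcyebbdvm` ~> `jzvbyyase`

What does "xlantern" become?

kixkqbou

Each output is the input with this applied: shift every letter 3 places backward in the alphabet (wrapping around), then swap the first and last characters.
Applying both steps to "xlantern": "uixkqbok", then "kixkqbou".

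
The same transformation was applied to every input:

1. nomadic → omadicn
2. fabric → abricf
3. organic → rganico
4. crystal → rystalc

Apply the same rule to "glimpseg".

limpsegg

In each case the input is transformed by: move the first character to the end.
For "glimpseg" the result is "limpsegg".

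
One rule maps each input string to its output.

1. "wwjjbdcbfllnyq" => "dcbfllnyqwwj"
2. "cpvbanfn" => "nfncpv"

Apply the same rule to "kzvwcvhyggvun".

vhyggvunkzv

Rule — move the first 3 characters to the end (rotate left by 3), then delete the first 2 characters.
Starting from "kzvwcvhyggvun": after the first operation, "wcvhyggvunkzv"; after the second, "vhyggvunkzv".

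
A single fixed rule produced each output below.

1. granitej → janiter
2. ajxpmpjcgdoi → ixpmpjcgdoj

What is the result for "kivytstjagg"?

gvytstjagi

Each output is the input with this applied: delete the first character, then swap the first and last characters.
Applying that to "kivytstjagg" gives "gvytstjagi".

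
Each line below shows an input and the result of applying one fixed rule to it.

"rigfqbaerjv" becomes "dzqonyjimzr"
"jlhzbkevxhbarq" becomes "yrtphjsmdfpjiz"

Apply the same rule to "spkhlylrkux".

faxsptgtzsc

In each case the input is transformed by: shift every letter 8 places forward in the alphabet (wrapping around), then move the last character to the front.
For "spkhlylrkux" the result is "faxsptgtzsc".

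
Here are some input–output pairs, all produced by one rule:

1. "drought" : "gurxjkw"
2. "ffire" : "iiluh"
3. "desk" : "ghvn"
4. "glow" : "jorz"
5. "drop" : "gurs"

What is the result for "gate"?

Looking at the pairs, the operation is to shift every letter 3 places forward in the alphabet (wrapping around).
So "gate" becomes "jdwh".

jdwh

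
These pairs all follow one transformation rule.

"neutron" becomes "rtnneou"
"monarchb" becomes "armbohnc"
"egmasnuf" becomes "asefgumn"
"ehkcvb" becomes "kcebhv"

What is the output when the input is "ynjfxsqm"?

The rule is to take characters alternately from the front and the back (1st, last, 2nd, 2nd-last, ...), then move the last 2 characters to the front (rotate right by 2).
Applying that to "ynjfxsqm" gives "fxymnqjs".

fxymnqjs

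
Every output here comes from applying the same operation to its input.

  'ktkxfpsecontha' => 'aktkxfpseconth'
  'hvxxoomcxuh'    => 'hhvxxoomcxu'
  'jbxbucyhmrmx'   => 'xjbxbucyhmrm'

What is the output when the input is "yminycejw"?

The pattern: move the last character to the front.
So "yminycejw" becomes "wyminycej".

wyminycej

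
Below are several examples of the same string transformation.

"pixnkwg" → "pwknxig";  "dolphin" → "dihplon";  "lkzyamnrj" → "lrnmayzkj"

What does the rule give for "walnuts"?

The pattern: reverse the string, then swap the first and last characters.
"walnuts" → "wtunlas".

wtunlas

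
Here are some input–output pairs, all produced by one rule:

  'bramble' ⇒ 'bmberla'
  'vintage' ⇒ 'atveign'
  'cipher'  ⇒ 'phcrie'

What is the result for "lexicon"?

cilneox

Looking at the pairs, the operation is to take characters alternately from the front and the back (1st, last, 2nd, 2nd-last, ...), then move the last 2 characters to the front (rotate right by 2).
For "lexicon", step one produces "lneoxci"; step two turns that into "cilneox".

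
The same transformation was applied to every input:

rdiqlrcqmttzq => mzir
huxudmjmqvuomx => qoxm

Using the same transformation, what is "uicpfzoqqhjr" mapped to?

qrcz

The rule is to keep one character in every 3, starting at position 3 (positions 3rd, 6th, 9th, ...), then move the first 2 characters to the end (rotate left by 2).
Working it through for "uicpfzoqqhjr": intermediate "czqr", final "qrcz".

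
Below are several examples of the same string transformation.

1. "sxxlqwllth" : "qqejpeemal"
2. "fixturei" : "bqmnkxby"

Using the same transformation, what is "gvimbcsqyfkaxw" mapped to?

In each case the input is transformed by: move the first character to the end, then shift every letter 7 places backward in the alphabet (wrapping around).
For "gvimbcsqyfkaxw", step one produces "vimbcsqyfkaxwg"; step two turns that into "obfuvljrydtqpz".

obfuvljrydtqpz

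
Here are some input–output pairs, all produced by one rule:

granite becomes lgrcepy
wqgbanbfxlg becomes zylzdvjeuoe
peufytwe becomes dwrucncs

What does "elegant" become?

Each output is the input with this applied: shift every letter 2 places backward in the alphabet (wrapping around), then move the first 3 characters to the end (rotate left by 3).
Applying both steps to "elegant": "cjceylr", then "eylrcjc".

eylrcjc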